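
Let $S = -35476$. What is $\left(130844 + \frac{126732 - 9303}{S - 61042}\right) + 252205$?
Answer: $\frac{36971005953}{96518} \approx 3.8305 \cdot 10^{5}$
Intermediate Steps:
$\left(130844 + \frac{126732 - 9303}{S - 61042}\right) + 252205 = \left(130844 + \frac{126732 - 9303}{-35476 - 61042}\right) + 252205 = \left(130844 + \frac{117429}{-96518}\right) + 252205 = \left(130844 + 117429 \left(- \frac{1}{96518}\right)\right) + 252205 = \left(130844 - \frac{117429}{96518}\right) + 252205 = \frac{12628683763}{96518} + 252205 = \frac{36971005953}{96518}$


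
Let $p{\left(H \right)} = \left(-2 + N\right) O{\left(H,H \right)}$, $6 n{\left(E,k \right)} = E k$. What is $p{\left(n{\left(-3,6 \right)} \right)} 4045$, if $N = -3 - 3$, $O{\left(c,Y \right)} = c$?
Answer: $97080$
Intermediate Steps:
$n{\left(E,k \right)} = \frac{E k}{6}$
$N = -6$
$p{\left(H \right)} = - 8 H$ ($p{\left(H \right)} = \left(-2 - 6\right) H = - 8 H$)
$p{\left(n{\left(-3,6 \right)} \right)} 4045 = - 8 \cdot \frac{1}{6} \left(-3\right) 6 \cdot 4045 = \left(-8\right) \left(-3\right) 4045 = 24 \cdot 4045 = 97080$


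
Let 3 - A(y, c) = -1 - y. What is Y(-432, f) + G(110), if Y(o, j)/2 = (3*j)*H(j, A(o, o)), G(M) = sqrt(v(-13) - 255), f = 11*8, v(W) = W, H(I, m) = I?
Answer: 46464 + 2*I*sqrt(67) ≈ 46464.0 + 16.371*I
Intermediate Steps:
A(y, c) = 4 + y (A(y, c) = 3 - (-1 - y) = 3 + (1 + y) = 4 + y)
f = 88
G(M) = 2*I*sqrt(67) (G(M) = sqrt(-13 - 255) = sqrt(-268) = 2*I*sqrt(67))
Y(o, j) = 6*j**2 (Y(o, j) = 2*((3*j)*j) = 2*(3*j**2) = 6*j**2)
Y(-432, f) + G(110) = 6*88**2 + 2*I*sqrt(67) = 6*7744 + 2*I*sqrt(67) = 46464 + 2*I*sqrt(67)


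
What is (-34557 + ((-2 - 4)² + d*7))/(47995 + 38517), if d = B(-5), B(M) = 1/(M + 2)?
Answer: -51785/129768 ≈ -0.39906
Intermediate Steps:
B(M) = 1/(2 + M)
d = -⅓ (d = 1/(2 - 5) = 1/(-3) = -⅓ ≈ -0.33333)
(-34557 + ((-2 - 4)² + d*7))/(47995 + 38517) = (-34557 + ((-2 - 4)² - ⅓*7))/(47995 + 38517) = (-34557 + ((-6)² - 7/3))/86512 = (-34557 + (36 - 7/3))*(1/86512) = (-34557 + 101/3)*(1/86512) = -103570/3*1/86512 = -51785/129768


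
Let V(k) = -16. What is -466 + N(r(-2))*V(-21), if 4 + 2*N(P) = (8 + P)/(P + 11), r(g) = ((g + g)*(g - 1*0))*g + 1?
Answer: -448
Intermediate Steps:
r(g) = 1 + 2*g³ (r(g) = ((2*g)*(g + 0))*g + 1 = ((2*g)*g)*g + 1 = (2*g²)*g + 1 = 2*g³ + 1 = 1 + 2*g³)
N(P) = -2 + (8 + P)/(2*(11 + P)) (N(P) = -2 + ((8 + P)/(P + 11))/2 = -2 + ((8 + P)/(11 + P))/2 = -2 + (8 + P)/(2*(11 + P)))
-466 + N(r(-2))*V(-21) = -466 + (3*(-12 - (1 + 2*(-2)³))/(2*(11 + (1 + 2*(-2)³))))*(-16) = -466 + (3*(-12 - (1 + 2*(-8)))/(2*(11 + (1 + 2*(-8)))))*(-16) = -466 + (3*(-12 - (1 - 16))/(2*(11 + (1 - 16))))*(-16) = -466 + (3*(-12 - 1*(-15))/(2*(11 - 15)))*(-16) = -466 + ((3/2)*(-12 + 15)/(-4))*(-16) = -466 + ((3/2)*(-¼)*3)*(-16) = -466 - 9/8*(-16) = -466 + 18 = -448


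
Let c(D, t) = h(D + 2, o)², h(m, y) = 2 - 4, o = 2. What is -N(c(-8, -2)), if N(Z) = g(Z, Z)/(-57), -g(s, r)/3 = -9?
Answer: 9/19 ≈ 0.47368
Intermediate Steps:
g(s, r) = 27 (g(s, r) = -3*(-9) = 27)
h(m, y) = -2
c(D, t) = 4 (c(D, t) = (-2)² = 4)
N(Z) = -9/19 (N(Z) = 27/(-57) = 27*(-1/57) = -9/19)
-N(c(-8, -2)) = -1*(-9/19) = 9/19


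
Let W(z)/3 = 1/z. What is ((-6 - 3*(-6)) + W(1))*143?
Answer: 2145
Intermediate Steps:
W(z) = 3/z
((-6 - 3*(-6)) + W(1))*143 = ((-6 - 3*(-6)) + 3/1)*143 = ((-6 + 18) + 3*1)*143 = (12 + 3)*143 = 15*143 = 2145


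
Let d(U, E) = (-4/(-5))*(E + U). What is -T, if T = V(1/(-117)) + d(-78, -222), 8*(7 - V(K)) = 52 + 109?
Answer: 2025/8 ≈ 253.13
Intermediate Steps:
V(K) = -105/8 (V(K) = 7 - (52 + 109)/8 = 7 - 1/8*161 = 7 - 161/8 = -105/8)
d(U, E) = 4*E/5 + 4*U/5 (d(U, E) = (-4*(-1/5))*(E + U) = 4*(E + U)/5 = 4*E/5 + 4*U/5)
T = -2025/8 (T = -105/8 + ((4/5)*(-222) + (4/5)*(-78)) = -105/8 + (-888/5 - 312/5) = -105/8 - 240 = -2025/8 ≈ -253.13)
-T = -1*(-2025/8) = 2025/8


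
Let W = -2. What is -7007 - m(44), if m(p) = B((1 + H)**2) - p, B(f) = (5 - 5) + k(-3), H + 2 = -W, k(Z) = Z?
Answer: -6960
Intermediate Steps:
H = 0 (H = -2 - 1*(-2) = -2 + 2 = 0)
B(f) = -3 (B(f) = (5 - 5) - 3 = 0 - 3 = -3)
m(p) = -3 - p
-7007 - m(44) = -7007 - (-3 - 1*44) = -7007 - (-3 - 44) = -7007 - 1*(-47) = -7007 + 47 = -6960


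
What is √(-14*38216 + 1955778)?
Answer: √1420754 ≈ 1192.0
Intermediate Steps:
√(-14*38216 + 1955778) = √(-535024 + 1955778) = √1420754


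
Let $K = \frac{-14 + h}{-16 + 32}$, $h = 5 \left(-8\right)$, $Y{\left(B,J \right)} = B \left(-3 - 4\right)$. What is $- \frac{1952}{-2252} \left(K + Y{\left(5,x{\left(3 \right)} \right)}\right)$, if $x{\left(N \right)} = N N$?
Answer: $- \frac{18727}{563} \approx -33.263$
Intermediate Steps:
$x{\left(N \right)} = N^{2}$
$Y{\left(B,J \right)} = - 7 B$ ($Y{\left(B,J \right)} = B \left(-7\right) = - 7 B$)
$h = -40$
$K = - \frac{27}{8}$ ($K = \frac{-14 - 40}{-16 + 32} = - \frac{54}{16} = \left(-54\right) \frac{1}{16} = - \frac{27}{8} \approx -3.375$)
$- \frac{1952}{-2252} \left(K + Y{\left(5,x{\left(3 \right)} \right)}\right) = - \frac{1952}{-2252} \left(- \frac{27}{8} - 35\right) = \left(-1952\right) \left(- \frac{1}{2252}\right) \left(- \frac{27}{8} - 35\right) = \frac{488}{563} \left(- \frac{307}{8}\right) = - \frac{18727}{563}$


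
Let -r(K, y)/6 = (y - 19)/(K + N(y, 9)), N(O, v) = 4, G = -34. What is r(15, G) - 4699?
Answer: -88963/19 ≈ -4682.3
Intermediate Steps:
r(K, y) = -6*(-19 + y)/(4 + K) (r(K, y) = -6*(y - 19)/(K + 4) = -6*(-19 + y)/(4 + K))
r(15, G) - 4699 = 6*(19 - 1*(-34))/(4 + 15) - 4699 = 6*(19 + 34)/19 - 4699 = 6*(1/19)*53 - 4699 = 318/19 - 4699 = -88963/19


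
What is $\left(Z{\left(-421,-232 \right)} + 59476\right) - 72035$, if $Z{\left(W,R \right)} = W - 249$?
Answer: $-13229$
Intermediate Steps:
$Z{\left(W,R \right)} = -249 + W$
$\left(Z{\left(-421,-232 \right)} + 59476\right) - 72035 = \left(\left(-249 - 421\right) + 59476\right) - 72035 = \left(-670 + 59476\right) - 72035 = 58806 - 72035 = -13229$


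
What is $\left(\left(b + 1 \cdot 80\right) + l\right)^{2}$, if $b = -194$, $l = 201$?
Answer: $7569$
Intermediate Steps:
$\left(\left(b + 1 \cdot 80\right) + l\right)^{2} = \left(\left(-194 + 1 \cdot 80\right) + 201\right)^{2} = \left(\left(-194 + 80\right) + 201\right)^{2} = \left(-114 + 201\right)^{2} = 87^{2} = 7569$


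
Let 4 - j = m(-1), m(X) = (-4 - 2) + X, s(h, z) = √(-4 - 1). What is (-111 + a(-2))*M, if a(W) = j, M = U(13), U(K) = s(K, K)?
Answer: -100*I*√5 ≈ -223.61*I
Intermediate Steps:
s(h, z) = I*√5 (s(h, z) = √(-5) = I*√5)
m(X) = -6 + X
U(K) = I*√5
M = I*√5 ≈ 2.2361*I
j = 11 (j = 4 - (-6 - 1) = 4 - 1*(-7) = 4 + 7 = 11)
a(W) = 11
(-111 + a(-2))*M = (-111 + 11)*(I*√5) = -100*I*√5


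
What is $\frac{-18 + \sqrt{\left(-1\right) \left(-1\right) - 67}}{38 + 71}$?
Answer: $- \frac{18}{109} + \frac{i \sqrt{66}}{109} \approx -0.16514 + 0.074533 i$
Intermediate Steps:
$\frac{-18 + \sqrt{\left(-1\right) \left(-1\right) - 67}}{38 + 71} = \frac{-18 + \sqrt{1 - 67}}{109} = \frac{-18 + \sqrt{-66}}{109} = \frac{-18 + i \sqrt{66}}{109} = - \frac{18}{109} + \frac{i \sqrt{66}}{109}$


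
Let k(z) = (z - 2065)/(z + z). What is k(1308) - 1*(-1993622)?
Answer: 5215314395/2616 ≈ 1.9936e+6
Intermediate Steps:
k(z) = (-2065 + z)/(2*z) (k(z) = (-2065 + z)/((2*z)) = (-2065 + z)*(1/(2*z)) = (-2065 + z)/(2*z))
k(1308) - 1*(-1993622) = (1/2)*(-2065 + 1308)/1308 - 1*(-1993622) = (1/2)*(1/1308)*(-757) + 1993622 = -757/2616 + 1993622 = 5215314395/2616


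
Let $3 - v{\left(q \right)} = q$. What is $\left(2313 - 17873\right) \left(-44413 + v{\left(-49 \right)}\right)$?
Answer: $690257160$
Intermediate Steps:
$v{\left(q \right)} = 3 - q$
$\left(2313 - 17873\right) \left(-44413 + v{\left(-49 \right)}\right) = \left(2313 - 17873\right) \left(-44413 + \left(3 - -49\right)\right) = - 15560 \left(-44413 + \left(3 + 49\right)\right) = - 15560 \left(-44413 + 52\right) = \left(-15560\right) \left(-44361\right) = 690257160$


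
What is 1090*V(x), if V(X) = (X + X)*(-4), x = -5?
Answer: 43600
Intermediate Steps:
V(X) = -8*X (V(X) = (2*X)*(-4) = -8*X)
1090*V(x) = 1090*(-8*(-5)) = 1090*40 = 43600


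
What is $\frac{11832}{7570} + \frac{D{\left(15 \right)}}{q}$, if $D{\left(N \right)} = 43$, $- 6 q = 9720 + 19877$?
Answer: $\frac{174119322}{112024645} \approx 1.5543$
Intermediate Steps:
$q = - \frac{29597}{6}$ ($q = - \frac{9720 + 19877}{6} = \left(- \frac{1}{6}\right) 29597 = - \frac{29597}{6} \approx -4932.8$)
$\frac{11832}{7570} + \frac{D{\left(15 \right)}}{q} = \frac{11832}{7570} + \frac{43}{- \frac{29597}{6}} = 11832 \cdot \frac{1}{7570} + 43 \left(- \frac{6}{29597}\right) = \frac{5916}{3785} - \frac{258}{29597} = \frac{174119322}{112024645}$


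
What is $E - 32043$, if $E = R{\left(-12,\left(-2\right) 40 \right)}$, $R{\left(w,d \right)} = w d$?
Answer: $-31083$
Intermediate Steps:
$R{\left(w,d \right)} = d w$
$E = 960$ ($E = \left(-2\right) 40 \left(-12\right) = \left(-80\right) \left(-12\right) = 960$)
$E - 32043 = 960 - 32043 = -31083$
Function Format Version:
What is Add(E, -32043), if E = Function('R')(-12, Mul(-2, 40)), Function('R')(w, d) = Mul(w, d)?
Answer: -31083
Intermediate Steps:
Function('R')(w, d) = Mul(d, w)
E = 960 (E = Mul(Mul(-2, 40), -12) = Mul(-80, -12) = 960)
Add(E, -32043) = Add(960, -32043) = -31083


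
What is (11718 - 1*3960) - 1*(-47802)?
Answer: 55560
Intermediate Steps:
(11718 - 1*3960) - 1*(-47802) = (11718 - 3960) + 47802 = 7758 + 47802 = 55560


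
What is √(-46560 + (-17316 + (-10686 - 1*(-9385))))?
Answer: I*√65177 ≈ 255.3*I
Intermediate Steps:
√(-46560 + (-17316 + (-10686 - 1*(-9385)))) = √(-46560 + (-17316 + (-10686 + 9385))) = √(-46560 + (-17316 - 1301)) = √(-46560 - 18617) = √(-65177) = I*√65177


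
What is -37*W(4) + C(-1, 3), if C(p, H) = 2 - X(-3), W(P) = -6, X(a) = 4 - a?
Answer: 217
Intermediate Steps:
C(p, H) = -5 (C(p, H) = 2 - (4 - 1*(-3)) = 2 - (4 + 3) = 2 - 1*7 = 2 - 7 = -5)
-37*W(4) + C(-1, 3) = -37*(-6) - 5 = 222 - 5 = 217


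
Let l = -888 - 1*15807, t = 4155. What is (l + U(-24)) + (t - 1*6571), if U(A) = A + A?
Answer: -19159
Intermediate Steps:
U(A) = 2*A
l = -16695 (l = -888 - 15807 = -16695)
(l + U(-24)) + (t - 1*6571) = (-16695 + 2*(-24)) + (4155 - 1*6571) = (-16695 - 48) + (4155 - 6571) = -16743 - 2416 = -19159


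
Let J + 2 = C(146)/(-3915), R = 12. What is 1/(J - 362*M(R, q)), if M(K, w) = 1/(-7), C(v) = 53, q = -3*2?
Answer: 27405/1362049 ≈ 0.020120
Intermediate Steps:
q = -6
M(K, w) = -⅐
J = -7883/3915 (J = -2 + 53/(-3915) = -2 + 53*(-1/3915) = -2 - 53/3915 = -7883/3915 ≈ -2.0135)
1/(J - 362*M(R, q)) = 1/(-7883/3915 - 362*(-⅐)) = 1/(-7883/3915 + 362/7) = 1/(1362049/27405) = 27405/1362049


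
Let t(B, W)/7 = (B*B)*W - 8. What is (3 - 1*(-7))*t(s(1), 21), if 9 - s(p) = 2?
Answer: 71470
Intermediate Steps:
s(p) = 7 (s(p) = 9 - 1*2 = 9 - 2 = 7)
t(B, W) = -56 + 7*W*B**2 (t(B, W) = 7*((B*B)*W - 8) = 7*(B**2*W - 8) = 7*(W*B**2 - 8) = 7*(-8 + W*B**2) = -56 + 7*W*B**2)
(3 - 1*(-7))*t(s(1), 21) = (3 - 1*(-7))*(-56 + 7*21*7**2) = (3 + 7)*(-56 + 7*21*49) = 10*(-56 + 7203) = 10*7147 = 71470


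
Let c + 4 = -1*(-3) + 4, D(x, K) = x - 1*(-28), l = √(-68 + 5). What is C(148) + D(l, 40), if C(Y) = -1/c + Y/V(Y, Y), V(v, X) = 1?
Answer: 527/3 + 3*I*√7 ≈ 175.67 + 7.9373*I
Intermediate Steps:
l = 3*I*√7 (l = √(-63) = 3*I*√7 ≈ 7.9373*I)
D(x, K) = 28 + x (D(x, K) = x + 28 = 28 + x)
c = 3 (c = -4 + (-1*(-3) + 4) = -4 + (3 + 4) = -4 + 7 = 3)
C(Y) = -⅓ + Y (C(Y) = -1/3 + Y/1 = -1*⅓ + Y*1 = -⅓ + Y)
C(148) + D(l, 40) = (-⅓ + 148) + (28 + 3*I*√7) = 443/3 + (28 + 3*I*√7) = 527/3 + 3*I*√7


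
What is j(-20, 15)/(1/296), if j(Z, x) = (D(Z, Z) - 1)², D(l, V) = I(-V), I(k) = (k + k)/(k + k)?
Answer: 0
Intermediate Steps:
I(k) = 1 (I(k) = (2*k)/((2*k)) = (2*k)*(1/(2*k)) = 1)
D(l, V) = 1
j(Z, x) = 0 (j(Z, x) = (1 - 1)² = 0² = 0)
j(-20, 15)/(1/296) = 0/(1/296) = 0*296 = 0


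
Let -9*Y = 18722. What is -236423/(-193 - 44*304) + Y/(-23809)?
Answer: 16971665227/969192963 ≈ 17.511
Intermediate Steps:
Y = -18722/9 (Y = -⅑*18722 = -18722/9 ≈ -2080.2)
-236423/(-193 - 44*304) + Y/(-23809) = -236423/(-193 - 44*304) - 18722/9/(-23809) = -236423/(-193 - 13376) - 18722/9*(-1/23809) = -236423/(-13569) + 18722/214281 = -236423*(-1/13569) + 18722/214281 = 236423/13569 + 18722/214281 = 16971665227/969192963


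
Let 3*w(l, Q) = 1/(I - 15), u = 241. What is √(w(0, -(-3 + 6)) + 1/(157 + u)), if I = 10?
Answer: I*√2286510/5970 ≈ 0.25329*I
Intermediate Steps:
w(l, Q) = -1/15 (w(l, Q) = 1/(3*(10 - 15)) = (⅓)/(-5) = (⅓)*(-⅕) = -1/15)
√(w(0, -(-3 + 6)) + 1/(157 + u)) = √(-1/15 + 1/(157 + 241)) = √(-1/15 + 1/398) = √(-383/5970) = I*√2286510/5970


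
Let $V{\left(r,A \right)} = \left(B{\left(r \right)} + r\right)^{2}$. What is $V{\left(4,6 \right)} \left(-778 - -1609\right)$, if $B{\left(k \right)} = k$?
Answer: $53184$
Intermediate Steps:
$V{\left(r,A \right)} = 4 r^{2}$ ($V{\left(r,A \right)} = \left(r + r\right)^{2} = \left(2 r\right)^{2} = 4 r^{2}$)
$V{\left(4,6 \right)} \left(-778 - -1609\right) = 4 \cdot 4^{2} \left(-778 - -1609\right) = 4 \cdot 16 \left(-778 + 1609\right) = 64 \cdot 831 = 53184$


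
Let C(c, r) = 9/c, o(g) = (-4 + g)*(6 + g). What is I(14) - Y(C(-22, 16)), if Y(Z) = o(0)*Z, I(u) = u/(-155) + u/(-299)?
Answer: -5075176/509795 ≈ -9.9553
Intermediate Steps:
I(u) = -454*u/46345 (I(u) = u*(-1/155) + u*(-1/299) = -u/155 - u/299 = -454*u/46345)
Y(Z) = -24*Z (Y(Z) = (-24 + 0² + 2*0)*Z = (-24 + 0 + 0)*Z = -24*Z)
I(14) - Y(C(-22, 16)) = -454/46345*14 - (-24)*9/(-22) = -6356/46345 - (-24)*9*(-1/22) = -6356/46345 - (-24)*(-9)/22 = -6356/46345 - 1*108/11 = -6356/46345 - 108/11 = -5075176/509795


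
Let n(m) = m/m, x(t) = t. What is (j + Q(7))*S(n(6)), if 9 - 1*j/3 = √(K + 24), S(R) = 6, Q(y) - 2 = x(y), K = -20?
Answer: 180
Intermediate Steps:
n(m) = 1
Q(y) = 2 + y
j = 21 (j = 27 - 3*√(-20 + 24) = 27 - 3*√4 = 27 - 3*2 = 27 - 6 = 21)
(j + Q(7))*S(n(6)) = (21 + (2 + 7))*6 = (21 + 9)*6 = 30*6 = 180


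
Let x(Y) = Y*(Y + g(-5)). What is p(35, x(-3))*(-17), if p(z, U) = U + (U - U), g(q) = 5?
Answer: 102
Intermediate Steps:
x(Y) = Y*(5 + Y) (x(Y) = Y*(Y + 5) = Y*(5 + Y))
p(z, U) = U (p(z, U) = U + 0 = U)
p(35, x(-3))*(-17) = -3*(5 - 3)*(-17) = -3*2*(-17) = -6*(-17) = 102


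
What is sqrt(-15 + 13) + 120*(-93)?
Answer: -11160 + I*sqrt(2) ≈ -11160.0 + 1.4142*I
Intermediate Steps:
sqrt(-15 + 13) + 120*(-93) = sqrt(-2) - 11160 = I*sqrt(2) - 11160 = -11160 + I*sqrt(2)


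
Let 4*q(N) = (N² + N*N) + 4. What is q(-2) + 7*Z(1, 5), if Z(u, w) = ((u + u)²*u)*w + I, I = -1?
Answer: 136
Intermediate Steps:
q(N) = 1 + N²/2 (q(N) = ((N² + N*N) + 4)/4 = ((N² + N²) + 4)/4 = (2*N² + 4)/4 = (4 + 2*N²)/4 = 1 + N²/2)
Z(u, w) = -1 + 4*w*u³ (Z(u, w) = ((u + u)²*u)*w - 1 = ((2*u)²*u)*w - 1 = ((4*u²)*u)*w - 1 = (4*u³)*w - 1 = 4*w*u³ - 1 = -1 + 4*w*u³)
q(-2) + 7*Z(1, 5) = (1 + (½)*(-2)²) + 7*(-1 + 4*5*1³) = (1 + (½)*4) + 7*(-1 + 4*5*1) = (1 + 2) + 7*(-1 + 20) = 3 + 7*19 = 3 + 133 = 136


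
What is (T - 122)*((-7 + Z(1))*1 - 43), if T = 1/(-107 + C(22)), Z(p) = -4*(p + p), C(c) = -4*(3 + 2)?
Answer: 898710/127 ≈ 7076.5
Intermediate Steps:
C(c) = -20 (C(c) = -4*5 = -20)
Z(p) = -8*p
T = -1/127 (T = 1/(-107 - 20) = 1/(-127) = -1/127 ≈ -0.0078740)
(T - 122)*((-7 + Z(1))*1 - 43) = (-1/127 - 122)*((-7 - 8*1)*1 - 43) = -15495*((-7 - 8)*1 - 43)/127 = -15495*(-15*1 - 43)/127 = -15495*(-15 - 43)/127 = -15495/127*(-58) = 898710/127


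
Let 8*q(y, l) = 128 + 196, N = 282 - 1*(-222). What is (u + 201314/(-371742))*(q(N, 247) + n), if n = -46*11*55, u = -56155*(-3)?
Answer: -870163091650141/185871 ≈ -4.6815e+9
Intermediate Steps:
u = 168465
n = -27830 (n = -506*55 = -27830)
N = 504 (N = 282 + 222 = 504)
q(y, l) = 81/2 (q(y, l) = (128 + 196)/8 = (⅛)*324 = 81/2)
(u + 201314/(-371742))*(q(N, 247) + n) = (168465 + 201314/(-371742))*(81/2 - 27830) = (168465 + 201314*(-1/371742))*(-55579/2) = (168465 - 100657/185871)*(-55579/2) = (31312657358/185871)*(-55579/2) = -870163091650141/185871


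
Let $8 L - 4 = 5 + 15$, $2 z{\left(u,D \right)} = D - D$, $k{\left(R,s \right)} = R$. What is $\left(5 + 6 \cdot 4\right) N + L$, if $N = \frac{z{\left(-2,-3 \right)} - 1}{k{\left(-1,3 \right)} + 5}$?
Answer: $- \frac{17}{4} \approx -4.25$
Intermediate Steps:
$z{\left(u,D \right)} = 0$ ($z{\left(u,D \right)} = \frac{D - D}{2} = \frac{1}{2} \cdot 0 = 0$)
$N = - \frac{1}{4}$ ($N = \frac{0 - 1}{-1 + 5} = - \frac{1}{4} \approx -0.25$)
$L = 3$ ($L = \frac{1}{2} + \frac{5 + 15}{8} = \frac{1}{2} + \frac{1}{8} \cdot 20 = \frac{1}{2} + \frac{5}{2} = 3$)
$\left(5 + 6 \cdot 4\right) N + L = \left(5 + 6 \cdot 4\right) \left(- \frac{1}{4}\right) + 3 = \left(5 + 24\right) \left(- \frac{1}{4}\right) + 3 = 29 \left(- \frac{1}{4}\right) + 3 = - \frac{29}{4} + 3 = - \frac{17}{4}$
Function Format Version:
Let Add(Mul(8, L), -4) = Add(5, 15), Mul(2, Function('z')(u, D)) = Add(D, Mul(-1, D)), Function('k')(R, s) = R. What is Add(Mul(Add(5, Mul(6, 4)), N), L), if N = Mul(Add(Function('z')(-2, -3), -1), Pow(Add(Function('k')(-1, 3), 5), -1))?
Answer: Rational(-17, 4) ≈ -4.2500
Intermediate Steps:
Function('z')(u, D) = 0 (Function('z')(u, D) = Mul(Rational(1, 2), Add(D, Mul(-1, D))) = Mul(Rational(1, 2), 0) = 0)
N = Rational(-1, 4) (N = Mul(Add(0, -1), Pow(Add(-1, 5), -1)) = Mul(-1, Pow(4, -1)) = Mul(-1, Rational(1, 4)) = Rational(-1, 4) ≈ -0.25000)
L = 3 (L = Add(Rational(1, 2), Mul(Rational(1, 8), Add(5, 15))) = Add(Rational(1, 2), Mul(Rational(1, 8), 20)) = Add(Rational(1, 2), Rational(5, 2)) = 3)
Add(Mul(Add(5, Mul(6, 4)), N), L) = Add(Mul(Add(5, Mul(6, 4)), Rational(-1, 4)), 3) = Add(Mul(Add(5, 24), Rational(-1, 4)), 3) = Add(Mul(29, Rational(-1, 4)), 3) = Add(Rational(-29, 4), 3) = Rational(-17, 4)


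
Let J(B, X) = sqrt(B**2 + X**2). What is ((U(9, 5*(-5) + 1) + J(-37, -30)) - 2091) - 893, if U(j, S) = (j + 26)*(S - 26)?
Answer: -4734 + sqrt(2269) ≈ -4686.4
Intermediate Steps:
U(j, S) = (-26 + S)*(26 + j) (U(j, S) = (26 + j)*(-26 + S) = (-26 + S)*(26 + j))
((U(9, 5*(-5) + 1) + J(-37, -30)) - 2091) - 893 = (((-676 - 26*9 + 26*(5*(-5) + 1) + (5*(-5) + 1)*9) + sqrt((-37)**2 + (-30)**2)) - 2091) - 893 = (((-676 - 234 + 26*(-25 + 1) + (-25 + 1)*9) + sqrt(1369 + 900)) - 2091) - 893 = (((-676 - 234 + 26*(-24) - 24*9) + sqrt(2269)) - 2091) - 893 = (((-676 - 234 - 624 - 216) + sqrt(2269)) - 2091) - 893 = ((-1750 + sqrt(2269)) - 2091) - 893 = (-3841 + sqrt(2269)) - 893 = -4734 + sqrt(2269)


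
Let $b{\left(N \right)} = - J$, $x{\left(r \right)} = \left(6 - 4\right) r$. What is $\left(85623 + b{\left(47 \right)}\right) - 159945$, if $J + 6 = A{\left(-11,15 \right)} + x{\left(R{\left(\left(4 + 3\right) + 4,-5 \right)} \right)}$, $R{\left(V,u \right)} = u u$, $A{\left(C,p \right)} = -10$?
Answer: $-74356$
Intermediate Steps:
$R{\left(V,u \right)} = u^{2}$
$x{\left(r \right)} = 2 r$
$J = 34$ ($J = -6 - \left(10 - 2 \left(-5\right)^{2}\right) = -6 + \left(-10 + 2 \cdot 25\right) = -6 + \left(-10 + 50\right) = -6 + 40 = 34$)
$b{\left(N \right)} = -34$ ($b{\left(N \right)} = \left(-1\right) 34 = -34$)
$\left(85623 + b{\left(47 \right)}\right) - 159945 = \left(85623 - 34\right) - 159945 = 85589 - 159945 = -74356$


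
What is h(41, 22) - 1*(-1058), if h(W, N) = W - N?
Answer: 1077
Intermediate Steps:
h(41, 22) - 1*(-1058) = (41 - 1*22) - 1*(-1058) = (41 - 22) + 1058 = 19 + 1058 = 1077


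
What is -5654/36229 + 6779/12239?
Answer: 176397085/443406731 ≈ 0.39782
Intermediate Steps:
-5654/36229 + 6779/12239 = 176397085/443406731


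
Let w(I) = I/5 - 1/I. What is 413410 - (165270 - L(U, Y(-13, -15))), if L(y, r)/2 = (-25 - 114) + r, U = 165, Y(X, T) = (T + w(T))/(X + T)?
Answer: 52051289/210 ≈ 2.4786e+5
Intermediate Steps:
w(I) = -1/I + I/5 (w(I) = I*(1/5) - 1/I = I/5 - 1/I = -1/I + I/5)
Y(X, T) = (-1/T + 6*T/5)/(T + X) (Y(X, T) = (T + (-1/T + T/5))/(X + T) = (-1/T + 6*T/5)/(T + X))
L(y, r) = -278 + 2*r (L(y, r) = 2*((-25 - 114) + r) = 2*(-139 + r) = -278 + 2*r)
413410 - (165270 - L(U, Y(-13, -15))) = 413410 - (165270 - (-278 + 2*((1/5)*(-5 + 6*(-15)**2)/(-15*(-15 - 13))))) = 413410 - (165270 - (-278 + 2*((1/5)*(-1/15)*(-5 + 6*225)/(-28)))) = 413410 - (165270 - (-278 + 2*((1/5)*(-1/15)*(-1/28)*(-5 + 1350)))) = 413410 - (165270 - (-278 + 2*((1/5)*(-1/15)*(-1/28)*1345))) = 413410 - (165270 - (-278 + 2*(269/420))) = 413410 - (165270 - (-278 + 269/210)) = 413410 - (165270 - 1*(-58111/210)) = 413410 - (165270 + 58111/210) = 413410 - 1*34764811/210 = 413410 - 34764811/210 = 52051289/210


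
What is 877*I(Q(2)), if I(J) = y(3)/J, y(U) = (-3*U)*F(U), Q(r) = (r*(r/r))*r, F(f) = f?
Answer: -23679/4 ≈ -5919.8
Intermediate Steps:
Q(r) = r**2 (Q(r) = (r*1)*r = r*r = r**2)
y(U) = -3*U**2 (y(U) = (-3*U)*U = -3*U**2)
I(J) = -27/J (I(J) = (-3*3**2)/J = (-3*9)/J = -27/J)
877*I(Q(2)) = 877*(-27/(2**2)) = 877*(-27/4) = -23679/4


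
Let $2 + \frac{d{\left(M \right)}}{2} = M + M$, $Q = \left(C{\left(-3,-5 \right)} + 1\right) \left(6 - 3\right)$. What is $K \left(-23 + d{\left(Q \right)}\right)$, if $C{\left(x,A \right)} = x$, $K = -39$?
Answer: $1989$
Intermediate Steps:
$Q = -6$ ($Q = \left(-3 + 1\right) \left(6 - 3\right) = \left(-2\right) 3 = -6$)
$d{\left(M \right)} = -4 + 4 M$ ($d{\left(M \right)} = -4 + 2 \left(M + M\right) = -4 + 2 \cdot 2 M = -4 + 4 M$)
$K \left(-23 + d{\left(Q \right)}\right) = - 39 \left(-23 + \left(-4 + 4 \left(-6\right)\right)\right) = - 39 \left(-23 - 28\right) = \left(-39\right) \left(-51\right) = 1989$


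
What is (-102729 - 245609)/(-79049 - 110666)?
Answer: 348338/189715 ≈ 1.8361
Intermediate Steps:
(-102729 - 245609)/(-79049 - 110666) = -348338/(-189715) = -348338*(-1/189715) = 348338/189715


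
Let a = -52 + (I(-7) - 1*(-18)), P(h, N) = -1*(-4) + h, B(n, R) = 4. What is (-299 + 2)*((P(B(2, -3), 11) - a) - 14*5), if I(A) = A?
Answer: 6237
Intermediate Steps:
P(h, N) = 4 + h
a = -41 (a = -52 + (-7 - 1*(-18)) = -52 + (-7 + 18) = -52 + 11 = -41)
(-299 + 2)*((P(B(2, -3), 11) - a) - 14*5) = (-299 + 2)*(((4 + 4) - 1*(-41)) - 14*5) = -297*((8 + 41) - 70) = -297*(49 - 70) = -297*(-21) = 6237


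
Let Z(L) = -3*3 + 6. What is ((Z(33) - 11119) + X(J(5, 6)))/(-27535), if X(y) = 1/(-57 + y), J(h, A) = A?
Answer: 567223/1404285 ≈ 0.40392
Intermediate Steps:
Z(L) = -3 (Z(L) = -9 + 6 = -3)
((Z(33) - 11119) + X(J(5, 6)))/(-27535) = ((-3 - 11119) + 1/(-57 + 6))/(-27535) = (-11122 + 1/(-51))*(-1/27535) = (-11122 - 1/51)*(-1/27535) = -567223/51*(-1/27535) = 567223/1404285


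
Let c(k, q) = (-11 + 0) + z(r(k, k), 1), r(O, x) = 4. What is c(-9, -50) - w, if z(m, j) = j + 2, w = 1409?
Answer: -1417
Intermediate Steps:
z(m, j) = 2 + j
c(k, q) = -8 (c(k, q) = (-11 + 0) + (2 + 1) = -11 + 3 = -8)
c(-9, -50) - w = -8 - 1*1409 = -8 - 1409 = -1417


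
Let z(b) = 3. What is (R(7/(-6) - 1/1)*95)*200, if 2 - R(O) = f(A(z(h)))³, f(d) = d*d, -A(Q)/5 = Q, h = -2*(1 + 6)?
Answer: -216421837000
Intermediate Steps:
h = -14 (h = -2*7 = -14)
A(Q) = -5*Q
f(d) = d²
R(O) = -11390623 (R(O) = 2 - ((-5*3)²)³ = 2 - ((-15)²)³ = 2 - 1*225³ = 2 - 1*11390625 = 2 - 11390625 = -11390623)
(R(7/(-6) - 1/1)*95)*200 = -11390623*95*200 = -1082109185*200 = -216421837000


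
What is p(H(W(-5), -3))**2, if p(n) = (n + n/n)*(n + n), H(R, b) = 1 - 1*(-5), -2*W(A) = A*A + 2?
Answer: 7056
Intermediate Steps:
W(A) = -1 - A**2/2 (W(A) = -(A*A + 2)/2 = -(A**2 + 2)/2 = -(2 + A**2)/2 = -1 - A**2/2)
H(R, b) = 6 (H(R, b) = 1 + 5 = 6)
p(n) = 2*n*(1 + n) (p(n) = (n + 1)*(2*n) = (1 + n)*(2*n) = 2*n*(1 + n))
p(H(W(-5), -3))**2 = (2*6*(1 + 6))**2 = (2*6*7)**2 = 84**2 = 7056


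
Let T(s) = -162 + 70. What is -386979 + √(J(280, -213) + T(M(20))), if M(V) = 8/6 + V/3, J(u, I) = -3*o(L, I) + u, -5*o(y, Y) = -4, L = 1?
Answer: -386979 + 4*√290/5 ≈ -3.8697e+5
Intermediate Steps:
o(y, Y) = ⅘ (o(y, Y) = -⅕*(-4) = ⅘)
J(u, I) = -12/5 + u (J(u, I) = -3*⅘ + u = -12/5 + u)
M(V) = 4/3 + V/3 (M(V) = 8*(⅙) + V*(⅓) = 4/3 + V/3)
T(s) = -92
-386979 + √(J(280, -213) + T(M(20))) = -386979 + √((-12/5 + 280) - 92) = -386979 + √(1388/5 - 92) = -386979 + √(928/5) = -386979 + 4*√290/5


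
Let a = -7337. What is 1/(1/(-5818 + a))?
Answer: -13155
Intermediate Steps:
1/(1/(-5818 + a)) = 1/(1/(-5818 - 7337)) = 1/(1/(-13155)) = 1/(-1/13155) = -13155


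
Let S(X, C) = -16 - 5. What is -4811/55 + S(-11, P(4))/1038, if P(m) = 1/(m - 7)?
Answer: -1664991/19030 ≈ -87.493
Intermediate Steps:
P(m) = 1/(-7 + m)
S(X, C) = -21 (S(X, C) = -16 - 1*5 = -16 - 5 = -21)
-4811/55 + S(-11, P(4))/1038 = -4811/55 - 21/1038 = -4811*1/55 - 21*1/1038 = -4811/55 - 7/346 = -1664991/19030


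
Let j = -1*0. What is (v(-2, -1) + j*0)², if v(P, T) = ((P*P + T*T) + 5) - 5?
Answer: 25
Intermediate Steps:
j = 0
v(P, T) = P² + T² (v(P, T) = ((P² + T²) + 5) - 5 = (5 + P² + T²) - 5 = P² + T²)
(v(-2, -1) + j*0)² = (((-2)² + (-1)²) + 0*0)² = ((4 + 1) + 0)² = (5 + 0)² = 5² = 25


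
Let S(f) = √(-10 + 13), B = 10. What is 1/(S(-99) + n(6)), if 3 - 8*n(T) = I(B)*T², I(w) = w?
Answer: -952/42419 - 64*√3/127257 ≈ -0.023314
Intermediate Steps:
S(f) = √3
n(T) = 3/8 - 5*T²/4
1/(S(-99) + n(6)) = 1/(√3 + (3/8 - 5/4*6²)) = 1/(√3 + (3/8 - 5/4*36)) = 1/(√3 + (3/8 - 45)) = 1/(√3 - 357/8) = 1/(-357/8 + √3)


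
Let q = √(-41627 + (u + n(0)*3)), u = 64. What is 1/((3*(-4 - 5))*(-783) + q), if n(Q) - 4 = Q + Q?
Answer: 21141/446983432 - I*√41551/446983432 ≈ 4.7297e-5 - 4.5604e-7*I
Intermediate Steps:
n(Q) = 4 + 2*Q (n(Q) = 4 + (Q + Q) = 4 + 2*Q)
q = I*√41551 (q = √(-41627 + (64 + (4 + 2*0)*3)) = √(-41627 + (64 + (4 + 0)*3)) = √(-41627 + (64 + 4*3)) = √(-41627 + (64 + 12)) = √(-41627 + 76) = √(-41551) = I*√41551 ≈ 203.84*I)
1/((3*(-4 - 5))*(-783) + q) = 1/((3*(-4 - 5))*(-783) + I*√41551) = 1/((3*(-9))*(-783) + I*√41551) = 1/(-27*(-783) + I*√41551) = 1/(21141 + I*√41551)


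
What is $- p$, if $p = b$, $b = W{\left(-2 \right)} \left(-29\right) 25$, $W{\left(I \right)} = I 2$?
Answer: $-2900$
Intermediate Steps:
$W{\left(I \right)} = 2 I$
$b = 2900$ ($b = 2 \left(-2\right) \left(-29\right) 25 = \left(-4\right) \left(-29\right) 25 = 116 \cdot 25 = 2900$)
$p = 2900$
$- p = \left(-1\right) 2900 = -2900$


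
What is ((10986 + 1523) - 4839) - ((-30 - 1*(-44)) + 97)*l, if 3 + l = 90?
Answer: -1987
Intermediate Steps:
l = 87 (l = -3 + 90 = 87)
((10986 + 1523) - 4839) - ((-30 - 1*(-44)) + 97)*l = ((10986 + 1523) - 4839) - ((-30 - 1*(-44)) + 97)*87 = (12509 - 4839) - ((-30 + 44) + 97)*87 = 7670 - (14 + 97)*87 = 7670 - 111*87 = 7670 - 1*9657 = 7670 - 9657 = -1987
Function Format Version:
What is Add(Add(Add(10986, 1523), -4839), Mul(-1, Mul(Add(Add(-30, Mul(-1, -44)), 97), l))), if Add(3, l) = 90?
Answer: -1987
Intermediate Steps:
l = 87 (l = Add(-3, 90) = 87)
Add(Add(Add(10986, 1523), -4839), Mul(-1, Mul(Add(Add(-30, Mul(-1, -44)), 97), l))) = Add(Add(Add(10986, 1523), -4839), Mul(-1, Mul(Add(Add(-30, Mul(-1, -44)), 97), 87))) = Add(Add(12509, -4839), Mul(-1, Mul(Add(Add(-30, 44), 97), 87))) = Add(7670, Mul(-1, Mul(Add(14, 97), 87))) = Add(7670, Mul(-1, Mul(111, 87))) = Add(7670, Mul(-1, 9657)) = Add(7670, -9657) = -1987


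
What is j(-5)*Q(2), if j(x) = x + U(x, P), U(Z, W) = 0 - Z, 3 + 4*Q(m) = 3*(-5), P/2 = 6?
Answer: 0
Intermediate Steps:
P = 12 (P = 2*6 = 12)
Q(m) = -9/2 (Q(m) = -¾ + (3*(-5))/4 = -¾ + (¼)*(-15) = -¾ - 15/4 = -9/2)
U(Z, W) = -Z
j(x) = 0 (j(x) = x - x = 0)
j(-5)*Q(2) = 0*(-9/2) = 0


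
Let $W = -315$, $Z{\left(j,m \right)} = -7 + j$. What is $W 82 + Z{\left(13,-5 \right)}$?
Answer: $-25824$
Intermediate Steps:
$W 82 + Z{\left(13,-5 \right)} = \left(-315\right) 82 + \left(-7 + 13\right) = -25830 + 6 = -25824$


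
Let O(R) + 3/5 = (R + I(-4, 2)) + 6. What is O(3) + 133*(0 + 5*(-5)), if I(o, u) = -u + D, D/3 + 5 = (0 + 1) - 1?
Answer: -16668/5 ≈ -3333.6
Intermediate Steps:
D = -15 (D = -15 + 3*((0 + 1) - 1) = -15 + 3*(1 - 1) = -15 + 3*0 = -15 + 0 = -15)
I(o, u) = -15 - u (I(o, u) = -u - 15 = -15 - u)
O(R) = -58/5 + R (O(R) = -⅗ + ((R + (-15 - 1*2)) + 6) = -⅗ + ((R + (-15 - 2)) + 6) = -⅗ + ((R - 17) + 6) = -⅗ + ((-17 + R) + 6) = -⅗ + (-11 + R) = -58/5 + R)
O(3) + 133*(0 + 5*(-5)) = (-58/5 + 3) + 133*(0 + 5*(-5)) = -43/5 + 133*(0 - 25) = -43/5 + 133*(-25) = -43/5 - 3325 = -16668/5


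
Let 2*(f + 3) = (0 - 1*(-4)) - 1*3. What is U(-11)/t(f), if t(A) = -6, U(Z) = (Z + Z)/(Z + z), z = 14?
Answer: 11/9 ≈ 1.2222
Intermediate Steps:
U(Z) = 2*Z/(14 + Z) (U(Z) = (Z + Z)/(Z + 14) = (2*Z)/(14 + Z) = 2*Z/(14 + Z))
f = -5/2 (f = -3 + ((0 - 1*(-4)) - 1*3)/2 = -3 + ((0 + 4) - 3)/2 = -3 + (4 - 3)/2 = -3 + (½)*1 = -3 + ½ = -5/2 ≈ -2.5000)
U(-11)/t(f) = (2*(-11)/(14 - 11))/(-6) = (2*(-11)/3)*(-⅙) = (2*(-11)*(⅓))*(-⅙) = -22/3*(-⅙) = 11/9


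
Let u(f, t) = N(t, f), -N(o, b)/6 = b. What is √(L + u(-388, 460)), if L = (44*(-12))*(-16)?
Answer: 2*√2694 ≈ 103.81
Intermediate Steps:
N(o, b) = -6*b
u(f, t) = -6*f
L = 8448 (L = -528*(-16) = 8448)
√(L + u(-388, 460)) = √(8448 - 6*(-388)) = √(8448 + 2328) = √10776 = 2*√2694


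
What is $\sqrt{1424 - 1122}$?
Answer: $\sqrt{302} \approx 17.378$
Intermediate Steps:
$\sqrt{1424 - 1122} = \sqrt{302}$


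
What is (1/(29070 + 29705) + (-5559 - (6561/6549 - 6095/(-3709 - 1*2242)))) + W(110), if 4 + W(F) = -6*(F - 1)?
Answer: -4748524653819792/763547964575 ≈ -6219.0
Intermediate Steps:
W(F) = 2 - 6*F (W(F) = -4 - 6*(F - 1) = -4 - 6*(-1 + F) = -4 + (6 - 6*F) = 2 - 6*F)
(1/(29070 + 29705) + (-5559 - (6561/6549 - 6095/(-3709 - 1*2242)))) + W(110) = (1/(29070 + 29705) + (-5559 - (6561/6549 - 6095/(-3709 - 1*2242)))) + (2 - 6*110) = (1/58775 + (-5559 - (6561*(1/6549) - 6095/(-3709 - 2242)))) + (2 - 660) = (1/58775 + (-5559 - (2187/2183 - 6095/(-5951)))) - 658 = (1/58775 + (-5559 - (2187/2183 - 6095*(-1/5951)))) - 658 = (1/58775 + (-5559 - (2187/2183 + 6095/5951))) - 658 = (1/58775 + (-5559 - 1*26320222/12991033)) - 658 = (1/58775 + (-5559 - 26320222/12991033)) - 658 = (1/58775 - 72243472669/12991033) - 658 = -4246110093129442/763547964575 - 658 = -4748524653819792/763547964575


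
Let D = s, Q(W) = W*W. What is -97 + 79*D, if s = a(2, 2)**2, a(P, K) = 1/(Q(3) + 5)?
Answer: -18933/196 ≈ -96.597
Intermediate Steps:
Q(W) = W**2
a(P, K) = 1/14 (a(P, K) = 1/(3**2 + 5) = 1/(9 + 5) = 1/14)
s = 1/196 (s = (1/14)**2 = 1/196 ≈ 0.0051020)
D = 1/196 ≈ 0.0051020
-97 + 79*D = -97 + 79*(1/196) = -97 + 79/196 = -18933/196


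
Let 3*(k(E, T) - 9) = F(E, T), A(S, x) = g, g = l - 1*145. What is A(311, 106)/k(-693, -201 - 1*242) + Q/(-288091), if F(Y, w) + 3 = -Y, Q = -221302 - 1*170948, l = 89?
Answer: 77614654/68853749 ≈ 1.1272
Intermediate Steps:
Q = -392250 (Q = -221302 - 170948 = -392250)
g = -56 (g = 89 - 1*145 = 89 - 145 = -56)
A(S, x) = -56
F(Y, w) = -3 - Y
k(E, T) = 8 - E/3 (k(E, T) = 9 + (-3 - E)/3 = 9 + (-1 - E/3) = 8 - E/3)
A(311, 106)/k(-693, -201 - 1*242) + Q/(-288091) = -56/(8 - ⅓*(-693)) - 392250/(-288091) = -56/(8 + 231) - 392250*(-1/288091) = -56/239 + 392250/288091 = 77614654/68853749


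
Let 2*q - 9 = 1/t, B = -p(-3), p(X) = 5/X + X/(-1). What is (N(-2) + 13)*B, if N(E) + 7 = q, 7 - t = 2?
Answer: -212/15 ≈ -14.133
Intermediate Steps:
p(X) = -X + 5/X (p(X) = 5/X + X*(-1) = 5/X - X = -X + 5/X)
B = -4/3 (B = -(-1*(-3) + 5/(-3)) = -(3 + 5*(-⅓)) = -(3 - 5/3) = -1*4/3 = -4/3 ≈ -1.3333)
t = 5 (t = 7 - 1*2 = 7 - 2 = 5)
q = 23/5 (q = 9/2 + (½)/5 = 9/2 + (½)*(⅕) = 9/2 + ⅒ = 23/5 ≈ 4.6000)
N(E) = -12/5 (N(E) = -7 + 23/5 = -12/5)
(N(-2) + 13)*B = (-12/5 + 13)*(-4/3) = (53/5)*(-4/3) = -212/15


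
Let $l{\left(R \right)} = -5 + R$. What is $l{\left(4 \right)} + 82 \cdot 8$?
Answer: $655$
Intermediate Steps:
$l{\left(4 \right)} + 82 \cdot 8 = \left(-5 + 4\right) + 82 \cdot 8 = -1 + 656 = 655$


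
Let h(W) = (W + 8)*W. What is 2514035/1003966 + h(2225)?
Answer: 4988132287585/1003966 ≈ 4.9684e+6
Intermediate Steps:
h(W) = W*(8 + W) (h(W) = (8 + W)*W = W*(8 + W))
2514035/1003966 + h(2225) = 2514035/1003966 + 2225*(8 + 2225) = 2514035*(1/1003966) + 2225*2233 = 2514035/1003966 + 4968425 = 4988132287585/1003966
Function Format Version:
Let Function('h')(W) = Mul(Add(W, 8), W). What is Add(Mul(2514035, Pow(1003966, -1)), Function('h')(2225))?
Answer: Rational(4988132287585, 1003966) ≈ 4.9684e+6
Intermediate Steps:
Function('h')(W) = Mul(W, Add(8, W)) (Function('h')(W) = Mul(Add(8, W), W) = Mul(W, Add(8, W)))
Add(Mul(2514035, Pow(1003966, -1)), Function('h')(2225)) = Add(Mul(2514035, Pow(1003966, -1)), Mul(2225, Add(8, 2225))) = Add(Mul(2514035, Rational(1, 1003966)), Mul(2225, 2233)) = Add(Rational(2514035, 1003966), 4968425) = Rational(4988132287585, 1003966)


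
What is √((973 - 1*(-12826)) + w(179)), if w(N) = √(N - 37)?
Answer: √(13799 + √142) ≈ 117.52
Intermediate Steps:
w(N) = √(-37 + N)
√((973 - 1*(-12826)) + w(179)) = √((973 - 1*(-12826)) + √(-37 + 179)) = √((973 + 12826) + √142) = √(13799 + √142)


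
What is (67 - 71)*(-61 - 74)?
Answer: 540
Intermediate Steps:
(67 - 71)*(-61 - 74) = -4*(-135) = 540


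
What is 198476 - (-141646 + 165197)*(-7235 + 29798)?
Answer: -531182737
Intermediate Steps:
198476 - (-141646 + 165197)*(-7235 + 29798) = 198476 - 23551*22563 = 198476 - 1*531381213 = 198476 - 531381213 = -531182737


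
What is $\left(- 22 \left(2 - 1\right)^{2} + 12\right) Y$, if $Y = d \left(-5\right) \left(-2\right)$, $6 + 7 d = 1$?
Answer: $\frac{500}{7} \approx 71.429$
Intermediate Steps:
$d = - \frac{5}{7}$ ($d = - \frac{6}{7} + \frac{1}{7} \cdot 1 = - \frac{6}{7} + \frac{1}{7} = - \frac{5}{7} \approx -0.71429$)
$Y = - \frac{50}{7}$ ($Y = \left(- \frac{5}{7}\right) \left(-5\right) \left(-2\right) = \frac{25}{7} \left(-2\right) = - \frac{50}{7} \approx -7.1429$)
$\left(- 22 \left(2 - 1\right)^{2} + 12\right) Y = \left(- 22 \left(2 - 1\right)^{2} + 12\right) \left(- \frac{50}{7}\right) = \left(- 22 \cdot 1^{2} + 12\right) \left(- \frac{50}{7}\right) = \left(\left(-22\right) 1 + 12\right) \left(- \frac{50}{7}\right) = \left(-22 + 12\right) \left(- \frac{50}{7}\right) = \left(-10\right) \left(- \frac{50}{7}\right) = \frac{500}{7}$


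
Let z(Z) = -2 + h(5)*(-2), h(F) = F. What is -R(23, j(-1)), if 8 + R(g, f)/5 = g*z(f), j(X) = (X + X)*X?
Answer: 1420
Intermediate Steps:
j(X) = 2*X² (j(X) = (2*X)*X = 2*X²)
z(Z) = -12 (z(Z) = -2 + 5*(-2) = -2 - 10 = -12)
R(g, f) = -40 - 60*g (R(g, f) = -40 + 5*(g*(-12)) = -40 + 5*(-12*g) = -40 - 60*g)
-R(23, j(-1)) = -(-40 - 60*23) = -(-40 - 1380) = -1*(-1420) = 1420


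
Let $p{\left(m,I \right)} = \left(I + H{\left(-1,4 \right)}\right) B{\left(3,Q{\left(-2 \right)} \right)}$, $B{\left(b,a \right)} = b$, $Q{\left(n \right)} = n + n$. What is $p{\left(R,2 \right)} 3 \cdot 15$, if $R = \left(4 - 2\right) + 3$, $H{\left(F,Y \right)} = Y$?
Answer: $810$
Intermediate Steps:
$Q{\left(n \right)} = 2 n$
$R = 5$ ($R = 2 + 3 = 5$)
$p{\left(m,I \right)} = 12 + 3 I$ ($p{\left(m,I \right)} = \left(I + 4\right) 3 = \left(4 + I\right) 3 = 12 + 3 I$)
$p{\left(R,2 \right)} 3 \cdot 15 = \left(12 + 3 \cdot 2\right) 3 \cdot 15 = \left(12 + 6\right) 3 \cdot 15 = 18 \cdot 3 \cdot 15 = 54 \cdot 15 = 810$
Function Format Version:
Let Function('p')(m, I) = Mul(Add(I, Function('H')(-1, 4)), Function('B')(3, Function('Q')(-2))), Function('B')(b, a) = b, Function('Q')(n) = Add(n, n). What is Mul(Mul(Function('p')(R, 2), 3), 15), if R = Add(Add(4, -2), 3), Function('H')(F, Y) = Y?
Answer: 810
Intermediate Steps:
Function('Q')(n) = Mul(2, n)
R = 5 (R = Add(2, 3) = 5)
Function('p')(m, I) = Add(12, Mul(3, I)) (Function('p')(m, I) = Mul(Add(I, 4), 3) = Mul(Add(4, I), 3) = Add(12, Mul(3, I)))
Mul(Mul(Function('p')(R, 2), 3), 15) = Mul(Mul(Add(12, Mul(3, 2)), 3), 15) = Mul(Mul(Add(12, 6), 3), 15) = Mul(Mul(18, 3), 15) = Mul(54, 15) = 810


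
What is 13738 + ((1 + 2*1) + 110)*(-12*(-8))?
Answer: 24586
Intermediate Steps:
13738 + ((1 + 2*1) + 110)*(-12*(-8)) = 13738 + ((1 + 2) + 110)*96 = 13738 + (3 + 110)*96 = 13738 + 113*96 = 13738 + 10848 = 24586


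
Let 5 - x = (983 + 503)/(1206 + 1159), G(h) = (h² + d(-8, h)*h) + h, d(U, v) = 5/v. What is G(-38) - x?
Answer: 3326676/2365 ≈ 1406.6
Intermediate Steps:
G(h) = 5 + h + h² (G(h) = (h² + (5/h)*h) + h = (h² + 5) + h = (5 + h²) + h = 5 + h + h²)
x = 10339/2365 (x = 5 - (983 + 503)/(1206 + 1159) = 5 - 1486/2365 = 10339/2365 ≈ 4.3717)
G(-38) - x = (5 - 38*(1 - 38)) - 1*10339/2365 = (5 - 38*(-37)) - 10339/2365 = (5 + 1406) - 10339/2365 = 1411 - 10339/2365 = 3326676/2365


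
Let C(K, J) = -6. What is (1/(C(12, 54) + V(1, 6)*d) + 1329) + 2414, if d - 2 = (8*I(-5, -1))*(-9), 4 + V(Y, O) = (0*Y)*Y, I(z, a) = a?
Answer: 1130385/302 ≈ 3743.0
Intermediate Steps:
V(Y, O) = -4 (V(Y, O) = -4 + (0*Y)*Y = -4 + 0*Y = -4 + 0 = -4)
d = 74 (d = 2 + (8*(-1))*(-9) = 2 - 8*(-9) = 2 + 72 = 74)
(1/(C(12, 54) + V(1, 6)*d) + 1329) + 2414 = (1/(-6 - 4*74) + 1329) + 2414 = (1/(-6 - 296) + 1329) + 2414 = (1/(-302) + 1329) + 2414 = (-1/302 + 1329) + 2414 = 401357/302 + 2414 = 1130385/302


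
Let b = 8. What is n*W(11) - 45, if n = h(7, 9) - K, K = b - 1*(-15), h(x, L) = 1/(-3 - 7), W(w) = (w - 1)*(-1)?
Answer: 186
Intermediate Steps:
W(w) = 1 - w (W(w) = (-1 + w)*(-1) = 1 - w)
h(x, L) = -⅒ (h(x, L) = 1/(-10) = -⅒)
K = 23 (K = 8 - 1*(-15) = 8 + 15 = 23)
n = -231/10 (n = -⅒ - 1*23 = -⅒ - 23 = -231/10 ≈ -23.100)
n*W(11) - 45 = -231*(1 - 1*11)/10 - 45 = -231*(1 - 11)/10 - 45 = -231/10*(-10) - 45 = 231 - 45 = 186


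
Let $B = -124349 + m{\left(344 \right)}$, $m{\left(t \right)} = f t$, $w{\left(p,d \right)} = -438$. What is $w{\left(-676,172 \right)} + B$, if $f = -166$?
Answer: $-181891$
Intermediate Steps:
$m{\left(t \right)} = - 166 t$
$B = -181453$ ($B = -124349 - 57104 = -181453$)
$w{\left(-676,172 \right)} + B = -438 - 181453 = -181891$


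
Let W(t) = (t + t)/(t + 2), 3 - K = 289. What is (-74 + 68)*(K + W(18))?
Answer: 8526/5 ≈ 1705.2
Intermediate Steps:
K = -286 (K = 3 - 1*289 = 3 - 289 = -286)
W(t) = 2*t/(2 + t) (W(t) = (2*t)/(2 + t) = 2*t/(2 + t))
(-74 + 68)*(K + W(18)) = (-74 + 68)*(-286 + 2*18/(2 + 18)) = -6*(-286 + 2*18/20) = -6*(-286 + 2*18*(1/20)) = -6*(-286 + 9/5) = -6*(-1421/5) = 8526/5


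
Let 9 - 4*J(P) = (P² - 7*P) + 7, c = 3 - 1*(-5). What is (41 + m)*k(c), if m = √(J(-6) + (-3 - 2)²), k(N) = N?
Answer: 328 + 8*√6 ≈ 347.60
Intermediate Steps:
c = 8 (c = 3 + 5 = 8)
J(P) = ½ - P²/4 + 7*P/4 (J(P) = 9/4 - ((P² - 7*P) + 7)/4 = 9/4 - (7 + P² - 7*P)/4 = 9/4 + (-7/4 - P²/4 + 7*P/4) = ½ - P²/4 + 7*P/4)
m = √6 (m = √((½ - ¼*(-6)² + (7/4)*(-6)) + (-3 - 2)²) = √((½ - ¼*36 - 21/2) + (-5)²) = √((½ - 9 - 21/2) + 25) = √(-19 + 25) = √6 ≈ 2.4495)
(41 + m)*k(c) = (41 + √6)*8 = 328 + 8*√6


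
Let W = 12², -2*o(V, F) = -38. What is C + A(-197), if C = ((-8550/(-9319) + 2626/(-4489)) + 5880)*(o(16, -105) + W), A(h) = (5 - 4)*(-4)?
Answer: 40096511770804/41832991 ≈ 9.5849e+5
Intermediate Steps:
o(V, F) = 19 (o(V, F) = -½*(-38) = 19)
W = 144
A(h) = -4 (A(h) = 1*(-4) = -4)
C = 40096679102768/41832991 (C = ((-8550/(-9319) + 2626/(-4489)) + 5880)*(19 + 144) = ((-8550*(-1/9319) + 2626*(-1/4489)) + 5880)*163 = ((8550/9319 - 2626/4489) + 5880)*163 = (13909256/41832991 + 5880)*163 = (245991896336/41832991)*163 = 40096679102768/41832991 ≈ 9.5849e+5)
C + A(-197) = 40096679102768/41832991 - 4 = 40096511770804/41832991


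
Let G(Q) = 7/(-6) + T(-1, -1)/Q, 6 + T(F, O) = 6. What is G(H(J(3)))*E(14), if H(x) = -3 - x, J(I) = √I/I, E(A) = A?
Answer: -49/3 ≈ -16.333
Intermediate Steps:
T(F, O) = 0 (T(F, O) = -6 + 6 = 0)
J(I) = I^(-½)
G(Q) = -7/6 (G(Q) = 7/(-6) + 0/Q = 7*(-⅙) + 0 = -7/6 + 0 = -7/6)
G(H(J(3)))*E(14) = -7/6*14 = -49/3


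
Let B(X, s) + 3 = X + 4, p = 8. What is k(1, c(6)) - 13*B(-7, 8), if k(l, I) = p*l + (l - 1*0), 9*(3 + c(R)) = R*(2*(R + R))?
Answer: 87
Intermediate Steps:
c(R) = -3 + 4*R**2/9 (c(R) = -3 + (R*(2*(R + R)))/9 = -3 + (R*(2*(2*R)))/9 = -3 + (R*(4*R))/9 = -3 + (4*R**2)/9 = -3 + 4*R**2/9)
k(l, I) = 9*l (k(l, I) = 8*l + (l - 1*0) = 8*l + (l + 0) = 8*l + l = 9*l)
B(X, s) = 1 + X (B(X, s) = -3 + (X + 4) = -3 + (4 + X) = 1 + X)
k(1, c(6)) - 13*B(-7, 8) = 9*1 - 13*(1 - 7) = 9 - 13*(-6) = 9 + 78 = 87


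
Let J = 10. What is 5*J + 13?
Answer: 63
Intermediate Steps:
5*J + 13 = 5*10 + 13 = 50 + 13 = 63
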